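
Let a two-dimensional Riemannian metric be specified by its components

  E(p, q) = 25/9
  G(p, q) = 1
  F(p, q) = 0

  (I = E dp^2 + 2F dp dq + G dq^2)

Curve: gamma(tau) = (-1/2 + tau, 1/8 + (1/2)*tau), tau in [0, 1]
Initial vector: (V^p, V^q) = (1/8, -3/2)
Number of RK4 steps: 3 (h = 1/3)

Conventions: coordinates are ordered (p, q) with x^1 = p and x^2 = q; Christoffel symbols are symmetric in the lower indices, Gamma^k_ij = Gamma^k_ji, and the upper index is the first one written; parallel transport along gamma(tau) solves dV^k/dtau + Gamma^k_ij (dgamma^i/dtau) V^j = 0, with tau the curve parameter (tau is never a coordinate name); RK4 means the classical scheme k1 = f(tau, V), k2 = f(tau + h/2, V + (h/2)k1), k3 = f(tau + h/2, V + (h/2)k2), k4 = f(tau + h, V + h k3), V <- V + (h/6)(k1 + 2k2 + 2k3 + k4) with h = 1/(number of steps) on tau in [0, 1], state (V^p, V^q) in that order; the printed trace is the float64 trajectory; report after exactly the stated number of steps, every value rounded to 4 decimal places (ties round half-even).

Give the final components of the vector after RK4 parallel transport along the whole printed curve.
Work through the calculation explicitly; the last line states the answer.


gamma'(tau) = (1, 1/2); f(tau, V)^k = -Gamma^k_ij(gamma(tau)) gamma'^i(tau) V^j; h = 1/3; intermediate values shown to 6 dp
curve data and Christoffel symbols at the stage parameters:
  tau = 0.000000: gamma = (-0.500000, 0.125000), gamma' = (1.000000, 0.500000); Gamma_ppp = 0.000000, Gamma_ppq = 0.000000, Gamma_pqq = 0.000000, Gamma_qpp = 0.000000, Gamma_qpq = 0.000000, Gamma_qqq = 0.000000
  tau = 0.166667: gamma = (-0.333333, 0.208333), gamma' = (1.000000, 0.500000); Gamma_ppp = 0.000000, Gamma_ppq = 0.000000, Gamma_pqq = 0.000000, Gamma_qpp = 0.000000, Gamma_qpq = 0.000000, Gamma_qqq = 0.000000
  tau = 0.333333: gamma = (-0.166667, 0.291667), gamma' = (1.000000, 0.500000); Gamma_ppp = 0.000000, Gamma_ppq = 0.000000, Gamma_pqq = 0.000000, Gamma_qpp = 0.000000, Gamma_qpq = 0.000000, Gamma_qqq = 0.000000
  tau = 0.500000: gamma = (0.000000, 0.375000), gamma' = (1.000000, 0.500000); Gamma_ppp = 0.000000, Gamma_ppq = 0.000000, Gamma_pqq = 0.000000, Gamma_qpp = 0.000000, Gamma_qpq = 0.000000, Gamma_qqq = 0.000000
  tau = 0.666667: gamma = (0.166667, 0.458333), gamma' = (1.000000, 0.500000); Gamma_ppp = 0.000000, Gamma_ppq = 0.000000, Gamma_pqq = 0.000000, Gamma_qpp = 0.000000, Gamma_qpq = 0.000000, Gamma_qqq = 0.000000
  tau = 0.833333: gamma = (0.333333, 0.541667), gamma' = (1.000000, 0.500000); Gamma_ppp = 0.000000, Gamma_ppq = 0.000000, Gamma_pqq = 0.000000, Gamma_qpp = 0.000000, Gamma_qpq = 0.000000, Gamma_qqq = 0.000000
  tau = 1.000000: gamma = (0.500000, 0.625000), gamma' = (1.000000, 0.500000); Gamma_ppp = 0.000000, Gamma_ppq = 0.000000, Gamma_pqq = 0.000000, Gamma_qpp = 0.000000, Gamma_qpq = 0.000000, Gamma_qqq = 0.000000
step 0: V^p = 0.1250, V^q = -1.5000
step 1: k1 = (0.000000, 0.000000), k2 = (0.000000, 0.000000), k3 = (0.000000, 0.000000), k4 = (0.000000, 0.000000); V <- V + (h/6)(k1 + 2k2 + 2k3 + k4): V^p = 0.1250, V^q = -1.5000
step 2: k1 = (0.000000, 0.000000), k2 = (0.000000, 0.000000), k3 = (0.000000, 0.000000), k4 = (0.000000, 0.000000); V <- V + (h/6)(k1 + 2k2 + 2k3 + k4): V^p = 0.1250, V^q = -1.5000
step 3: k1 = (0.000000, 0.000000), k2 = (0.000000, 0.000000), k3 = (0.000000, 0.000000), k4 = (0.000000, 0.000000); V <- V + (h/6)(k1 + 2k2 + 2k3 + k4): V^p = 0.1250, V^q = -1.5000

Answer: V^p = 0.1250, V^q = -1.5000


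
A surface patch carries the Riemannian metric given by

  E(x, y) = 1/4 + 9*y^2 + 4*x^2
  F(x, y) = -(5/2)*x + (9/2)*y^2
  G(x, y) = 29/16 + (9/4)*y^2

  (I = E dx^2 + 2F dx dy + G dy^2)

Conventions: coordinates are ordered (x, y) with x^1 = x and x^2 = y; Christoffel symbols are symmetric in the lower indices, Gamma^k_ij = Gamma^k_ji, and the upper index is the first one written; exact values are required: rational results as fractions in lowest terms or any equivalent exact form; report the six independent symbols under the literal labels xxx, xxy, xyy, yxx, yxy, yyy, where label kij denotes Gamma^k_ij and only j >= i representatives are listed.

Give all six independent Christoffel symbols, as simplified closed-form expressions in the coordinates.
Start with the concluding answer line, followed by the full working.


Answer: Gamma_xxx = (576*x*y^2 - 1440*x*y + 64*x + 2592*y^3 + 720*y^2)/(576*x^2*y^2 + 64*x^2 + 1440*x*y^2 + 1080*y^2 + 29), Gamma_xxy = (1296*y^3 + 1044*y)/(576*x^2*y^2 + 64*x^2 + 1440*x*y^2 + 1080*y^2 + 29), Gamma_xyy = (360*x*y + 648*y^3 + 1044*y)/(576*x^2*y^2 + 64*x^2 + 1440*x*y^2 + 1080*y^2 + 29), Gamma_yxx = (-2304*x^2*y - 1152*x*y^2 - 5184*y^3 - 1440*y^2 - 144*y - 40)/(576*x^2*y^2 + 64*x^2 + 1440*x*y^2 + 1080*y^2 + 29), Gamma_yxy = (1440*x*y - 2592*y^3)/(576*x^2*y^2 + 64*x^2 + 1440*x*y^2 + 1080*y^2 + 29), Gamma_yyy = (576*x^2*y + 1440*x*y - 1296*y^3 + 36*y)/(576*x^2*y^2 + 64*x^2 + 1440*x*y^2 + 1080*y^2 + 29)

E = 1/4 + 9*y^2 + 4*x^2; F = -(5/2)*x + (9/2)*y^2; G = 29/16 + (9/4)*y^2
Gamma^k_ij = (1/2) g^{kl} (d_i g_jl + d_j g_il - d_l g_ij), with g^inv = (1/(EG-F^2)) [[G, -F], [-F, E]]
first partials: E_x = 8*x, E_y = 18*y, F_x = -5/2, F_y = 9*y, G_x = 0, G_y = (9/2)*y
D = EG - F^2 = 29/64 + (135/8)*y^2 + x^2 + (45/2)*x*y^2 + 9*x^2*y^2
expanded: Gamma^x_xx = (G E_x - 2F F_x + F E_y)/(2D), Gamma^x_xy = (G E_y - F G_x)/(2D), Gamma^x_yy = (2G F_y - G G_x - F G_y)/(2D), Gamma^y_xx = (2E F_x - E E_y - F E_x)/(2D), Gamma^y_xy = (E G_x - F E_y)/(2D), Gamma^y_yy = (E G_y - 2F F_y + F G_x)/(2D); substitute and cancel common factors


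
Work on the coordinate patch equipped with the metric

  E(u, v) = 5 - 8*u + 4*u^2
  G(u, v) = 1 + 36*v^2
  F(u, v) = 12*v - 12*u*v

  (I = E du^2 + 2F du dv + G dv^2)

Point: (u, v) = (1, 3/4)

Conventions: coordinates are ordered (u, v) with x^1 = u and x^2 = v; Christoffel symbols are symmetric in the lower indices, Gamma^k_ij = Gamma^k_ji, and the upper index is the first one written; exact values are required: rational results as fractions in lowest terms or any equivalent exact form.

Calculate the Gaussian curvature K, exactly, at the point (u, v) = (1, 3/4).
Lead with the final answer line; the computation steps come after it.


Answer: K = -192/7225

E = 1, F = 0, G = 85/4, EG - F^2 = 85/4 at the point
E_u = 0, E_v = 0, F_u = -9, F_v = 0, G_u = 0, G_v = 54
E_vv = 0, F_uv = -12, G_uu = 0
By Brioschi, K is (det M1 - det M2) divided by (EG - F^2) squared.
M1 = [[-E_vv/2 + F_uv - G_uu/2, E_u/2, F_u - E_v/2], [F_v - G_u/2, E, F], [G_v/2, F, G]] = [[-12, 0, -9], [0, 1, 0], [27, 0, 85/4]]; det M1 = -12
M2 = [[0, E_v/2, G_u/2], [E_v/2, E, F], [G_u/2, F, G]] = [[0, 0, 0], [0, 1, 0], [0, 0, 85/4]]; det M2 = 0
det M1 - det M2 = -12; K = -12 / (85/4)^2 = -192/7225


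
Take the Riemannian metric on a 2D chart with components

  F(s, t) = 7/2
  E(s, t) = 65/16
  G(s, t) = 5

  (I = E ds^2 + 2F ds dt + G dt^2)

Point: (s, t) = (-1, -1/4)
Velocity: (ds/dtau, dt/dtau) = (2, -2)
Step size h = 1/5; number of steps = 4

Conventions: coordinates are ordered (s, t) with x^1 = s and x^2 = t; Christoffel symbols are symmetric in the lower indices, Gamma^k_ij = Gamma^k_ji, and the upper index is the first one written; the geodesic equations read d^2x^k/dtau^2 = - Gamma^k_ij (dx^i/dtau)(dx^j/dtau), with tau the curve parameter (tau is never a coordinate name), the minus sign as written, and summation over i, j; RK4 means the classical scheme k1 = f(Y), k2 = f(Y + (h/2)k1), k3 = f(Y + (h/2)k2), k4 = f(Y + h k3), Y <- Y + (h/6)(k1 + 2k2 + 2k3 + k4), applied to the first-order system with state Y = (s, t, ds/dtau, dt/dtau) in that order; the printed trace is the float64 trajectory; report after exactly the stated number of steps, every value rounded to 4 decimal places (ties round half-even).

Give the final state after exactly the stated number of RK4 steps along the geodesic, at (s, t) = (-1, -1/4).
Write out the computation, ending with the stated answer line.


f(Y) = (ds/dtau, dt/dtau, -Gamma^s_ij Y'^i Y'^j, -Gamma^t_ij Y'^i Y'^j) with the Gammas evaluated at the stage position; h = 0.200000; intermediate values shown to 6 dp
step 0: s = -1.0000, t = -0.2500, ds/dtau = 2.0000, dt/dtau = -2.0000
step 1:
  k1: at (s, t) = (-1.000000, -0.250000), (ds/dtau, dt/dtau) = (2.000000, -2.000000); Gamma_sss = 0.000000, Gamma_sst = 0.000000, Gamma_stt = 0.000000, Gamma_tss = 0.000000, Gamma_tst = 0.000000, Gamma_ttt = 0.000000; k1 = (2.000000, -2.000000, 0.000000, 0.000000)
  k2: at (s, t) = (-0.800000, -0.450000), (ds/dtau, dt/dtau) = (2.000000, -2.000000); Gamma_sss = 0.000000, Gamma_sst = 0.000000, Gamma_stt = 0.000000, Gamma_tss = 0.000000, Gamma_tst = 0.000000, Gamma_ttt = 0.000000; k2 = (2.000000, -2.000000, 0.000000, 0.000000)
  k3: at (s, t) = (-0.800000, -0.450000), (ds/dtau, dt/dtau) = (2.000000, -2.000000); Gamma_sss = 0.000000, Gamma_sst = 0.000000, Gamma_stt = 0.000000, Gamma_tss = 0.000000, Gamma_tst = 0.000000, Gamma_ttt = 0.000000; k3 = (2.000000, -2.000000, 0.000000, 0.000000)
  k4: at (s, t) = (-0.600000, -0.650000), (ds/dtau, dt/dtau) = (2.000000, -2.000000); Gamma_sss = 0.000000, Gamma_sst = 0.000000, Gamma_stt = 0.000000, Gamma_tss = 0.000000, Gamma_tst = 0.000000, Gamma_ttt = 0.000000; k4 = (2.000000, -2.000000, 0.000000, 0.000000)
  Y <- Y + (h/6)(k1 + 2k2 + 2k3 + k4): s = -0.6000, t = -0.6500, ds/dtau = 2.0000, dt/dtau = -2.0000
step 2:
  k1: at (s, t) = (-0.600000, -0.650000), (ds/dtau, dt/dtau) = (2.000000, -2.000000); Gamma_sss = 0.000000, Gamma_sst = 0.000000, Gamma_stt = 0.000000, Gamma_tss = 0.000000, Gamma_tst = 0.000000, Gamma_ttt = 0.000000; k1 = (2.000000, -2.000000, 0.000000, 0.000000)
  k2: at (s, t) = (-0.400000, -0.850000), (ds/dtau, dt/dtau) = (2.000000, -2.000000); Gamma_sss = 0.000000, Gamma_sst = 0.000000, Gamma_stt = 0.000000, Gamma_tss = 0.000000, Gamma_tst = 0.000000, Gamma_ttt = 0.000000; k2 = (2.000000, -2.000000, 0.000000, 0.000000)
  k3: at (s, t) = (-0.400000, -0.850000), (ds/dtau, dt/dtau) = (2.000000, -2.000000); Gamma_sss = 0.000000, Gamma_sst = 0.000000, Gamma_stt = 0.000000, Gamma_tss = 0.000000, Gamma_tst = 0.000000, Gamma_ttt = 0.000000; k3 = (2.000000, -2.000000, 0.000000, 0.000000)
  k4: at (s, t) = (-0.200000, -1.050000), (ds/dtau, dt/dtau) = (2.000000, -2.000000); Gamma_sss = 0.000000, Gamma_sst = 0.000000, Gamma_stt = 0.000000, Gamma_tss = 0.000000, Gamma_tst = 0.000000, Gamma_ttt = 0.000000; k4 = (2.000000, -2.000000, 0.000000, 0.000000)
  Y <- Y + (h/6)(k1 + 2k2 + 2k3 + k4): s = -0.2000, t = -1.0500, ds/dtau = 2.0000, dt/dtau = -2.0000
step 3:
  k1: at (s, t) = (-0.200000, -1.050000), (ds/dtau, dt/dtau) = (2.000000, -2.000000); Gamma_sss = 0.000000, Gamma_sst = 0.000000, Gamma_stt = 0.000000, Gamma_tss = 0.000000, Gamma_tst = 0.000000, Gamma_ttt = 0.000000; k1 = (2.000000, -2.000000, 0.000000, 0.000000)
  k2: at (s, t) = (0.000000, -1.250000), (ds/dtau, dt/dtau) = (2.000000, -2.000000); Gamma_sss = 0.000000, Gamma_sst = 0.000000, Gamma_stt = 0.000000, Gamma_tss = 0.000000, Gamma_tst = 0.000000, Gamma_ttt = 0.000000; k2 = (2.000000, -2.000000, 0.000000, 0.000000)
  k3: at (s, t) = (0.000000, -1.250000), (ds/dtau, dt/dtau) = (2.000000, -2.000000); Gamma_sss = 0.000000, Gamma_sst = 0.000000, Gamma_stt = 0.000000, Gamma_tss = 0.000000, Gamma_tst = 0.000000, Gamma_ttt = 0.000000; k3 = (2.000000, -2.000000, 0.000000, 0.000000)
  k4: at (s, t) = (0.200000, -1.450000), (ds/dtau, dt/dtau) = (2.000000, -2.000000); Gamma_sss = 0.000000, Gamma_sst = 0.000000, Gamma_stt = 0.000000, Gamma_tss = 0.000000, Gamma_tst = 0.000000, Gamma_ttt = 0.000000; k4 = (2.000000, -2.000000, 0.000000, 0.000000)
  Y <- Y + (h/6)(k1 + 2k2 + 2k3 + k4): s = 0.2000, t = -1.4500, ds/dtau = 2.0000, dt/dtau = -2.0000
step 4:
  k1: at (s, t) = (0.200000, -1.450000), (ds/dtau, dt/dtau) = (2.000000, -2.000000); Gamma_sss = 0.000000, Gamma_sst = 0.000000, Gamma_stt = 0.000000, Gamma_tss = 0.000000, Gamma_tst = 0.000000, Gamma_ttt = 0.000000; k1 = (2.000000, -2.000000, 0.000000, 0.000000)
  k2: at (s, t) = (0.400000, -1.650000), (ds/dtau, dt/dtau) = (2.000000, -2.000000); Gamma_sss = 0.000000, Gamma_sst = 0.000000, Gamma_stt = 0.000000, Gamma_tss = 0.000000, Gamma_tst = 0.000000, Gamma_ttt = 0.000000; k2 = (2.000000, -2.000000, 0.000000, 0.000000)
  k3: at (s, t) = (0.400000, -1.650000), (ds/dtau, dt/dtau) = (2.000000, -2.000000); Gamma_sss = 0.000000, Gamma_sst = 0.000000, Gamma_stt = 0.000000, Gamma_tss = 0.000000, Gamma_tst = 0.000000, Gamma_ttt = 0.000000; k3 = (2.000000, -2.000000, 0.000000, 0.000000)
  k4: at (s, t) = (0.600000, -1.850000), (ds/dtau, dt/dtau) = (2.000000, -2.000000); Gamma_sss = 0.000000, Gamma_sst = 0.000000, Gamma_stt = 0.000000, Gamma_tss = 0.000000, Gamma_tst = 0.000000, Gamma_ttt = 0.000000; k4 = (2.000000, -2.000000, 0.000000, 0.000000)
  Y <- Y + (h/6)(k1 + 2k2 + 2k3 + k4): s = 0.6000, t = -1.8500, ds/dtau = 2.0000, dt/dtau = -2.0000

Answer: s = 0.6000, t = -1.8500, ds/dtau = 2.0000, dt/dtau = -2.0000


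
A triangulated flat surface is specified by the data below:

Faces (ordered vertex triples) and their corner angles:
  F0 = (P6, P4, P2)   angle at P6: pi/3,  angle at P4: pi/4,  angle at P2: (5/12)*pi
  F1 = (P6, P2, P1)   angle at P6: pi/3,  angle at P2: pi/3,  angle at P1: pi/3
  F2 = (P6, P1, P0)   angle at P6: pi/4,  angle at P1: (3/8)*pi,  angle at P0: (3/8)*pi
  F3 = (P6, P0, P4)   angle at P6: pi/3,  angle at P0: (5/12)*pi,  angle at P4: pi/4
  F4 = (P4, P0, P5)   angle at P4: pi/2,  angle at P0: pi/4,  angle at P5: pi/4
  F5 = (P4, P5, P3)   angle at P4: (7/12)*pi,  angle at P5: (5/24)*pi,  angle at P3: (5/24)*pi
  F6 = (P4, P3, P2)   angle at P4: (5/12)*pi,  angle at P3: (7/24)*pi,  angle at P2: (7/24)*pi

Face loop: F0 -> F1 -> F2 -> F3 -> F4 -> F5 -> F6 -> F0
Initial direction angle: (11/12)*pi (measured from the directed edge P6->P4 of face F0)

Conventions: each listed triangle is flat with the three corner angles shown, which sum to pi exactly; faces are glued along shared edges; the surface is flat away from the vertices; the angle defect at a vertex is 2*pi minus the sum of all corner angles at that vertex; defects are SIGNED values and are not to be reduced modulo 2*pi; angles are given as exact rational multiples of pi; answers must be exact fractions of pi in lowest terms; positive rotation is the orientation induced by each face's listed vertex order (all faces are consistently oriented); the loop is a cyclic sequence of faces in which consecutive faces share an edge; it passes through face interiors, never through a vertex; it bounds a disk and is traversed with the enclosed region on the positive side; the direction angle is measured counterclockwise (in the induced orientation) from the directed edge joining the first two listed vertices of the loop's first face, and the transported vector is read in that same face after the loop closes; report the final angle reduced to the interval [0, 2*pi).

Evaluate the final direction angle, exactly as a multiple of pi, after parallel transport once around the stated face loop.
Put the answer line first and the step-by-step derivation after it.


Answer: final direction angle = (5/3)*pi

enclosed vertex P4: corner angles sum to 2*pi, defect = 2*pi - 2*pi = 0
enclosed vertex P6: corner angles sum to (5/4)*pi, defect = 2*pi - (5/4)*pi = (3/4)*pi
the rotation equals the total enclosed defect, so the final angle is initial + defects (mod 2*pi)
final angle = (11/12)*pi + (3/4)*pi = (5/3)*pi (mod 2*pi)


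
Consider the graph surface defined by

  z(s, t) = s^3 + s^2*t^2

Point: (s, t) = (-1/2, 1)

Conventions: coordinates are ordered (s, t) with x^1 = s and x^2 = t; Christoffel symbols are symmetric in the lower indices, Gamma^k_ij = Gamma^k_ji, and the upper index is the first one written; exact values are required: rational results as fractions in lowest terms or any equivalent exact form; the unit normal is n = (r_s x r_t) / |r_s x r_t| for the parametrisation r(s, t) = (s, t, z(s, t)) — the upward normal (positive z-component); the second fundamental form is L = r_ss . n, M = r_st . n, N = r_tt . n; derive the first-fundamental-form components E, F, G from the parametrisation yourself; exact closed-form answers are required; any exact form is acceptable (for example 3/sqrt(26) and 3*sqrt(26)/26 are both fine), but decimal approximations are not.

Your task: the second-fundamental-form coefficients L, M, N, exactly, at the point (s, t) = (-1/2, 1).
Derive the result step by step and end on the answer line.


z_s = -1/4, z_t = 1/2, z_ss = -1, z_st = -2, z_tt = 1/2
E = 17/16, F = -1/8, G = 5/4; answer radicand W^2 = 21/16
unnormalised second-form numerators: l = -1, m = -2, n = 1/2; L = l/sqrt(21/16), and similarly M = m/sqrt(W^2), N = n/sqrt(W^2)

Answer: L = -4*sqrt(21)/21, M = -8*sqrt(21)/21, N = 2*sqrt(21)/21


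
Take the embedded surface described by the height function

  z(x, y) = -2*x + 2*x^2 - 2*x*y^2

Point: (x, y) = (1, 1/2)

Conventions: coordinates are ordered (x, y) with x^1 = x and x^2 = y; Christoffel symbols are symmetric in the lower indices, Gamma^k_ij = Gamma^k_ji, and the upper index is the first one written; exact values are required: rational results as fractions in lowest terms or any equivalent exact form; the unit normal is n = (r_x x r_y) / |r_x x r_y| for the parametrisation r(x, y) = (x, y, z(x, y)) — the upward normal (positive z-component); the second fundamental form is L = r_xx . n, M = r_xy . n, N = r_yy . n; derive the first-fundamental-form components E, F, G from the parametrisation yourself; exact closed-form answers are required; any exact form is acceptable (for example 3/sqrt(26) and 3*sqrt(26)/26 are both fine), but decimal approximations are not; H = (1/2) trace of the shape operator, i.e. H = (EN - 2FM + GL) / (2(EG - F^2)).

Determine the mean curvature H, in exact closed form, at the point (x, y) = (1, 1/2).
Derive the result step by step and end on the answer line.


z_x = 3/2, z_y = -2, z_xx = 4, z_xy = -2, z_yy = -4
E = 13/4, F = -3, G = 5; answer radicand W^2 = 29/4
unnormalised second-form numerators: l = 4, m = -2, n = -4; L = l/sqrt(29/4), and similarly M = m/sqrt(W^2), N = n/sqrt(W^2)
H = (E*n - 2*F*m + G*l) / (2*(EG - F^2)*sqrt(W^2)); E*n - 2*F*m + G*l = -5, EG - F^2 = 29/4, so H = (-10/29)/sqrt(29/4)

Answer: H = -20*sqrt(29)/841


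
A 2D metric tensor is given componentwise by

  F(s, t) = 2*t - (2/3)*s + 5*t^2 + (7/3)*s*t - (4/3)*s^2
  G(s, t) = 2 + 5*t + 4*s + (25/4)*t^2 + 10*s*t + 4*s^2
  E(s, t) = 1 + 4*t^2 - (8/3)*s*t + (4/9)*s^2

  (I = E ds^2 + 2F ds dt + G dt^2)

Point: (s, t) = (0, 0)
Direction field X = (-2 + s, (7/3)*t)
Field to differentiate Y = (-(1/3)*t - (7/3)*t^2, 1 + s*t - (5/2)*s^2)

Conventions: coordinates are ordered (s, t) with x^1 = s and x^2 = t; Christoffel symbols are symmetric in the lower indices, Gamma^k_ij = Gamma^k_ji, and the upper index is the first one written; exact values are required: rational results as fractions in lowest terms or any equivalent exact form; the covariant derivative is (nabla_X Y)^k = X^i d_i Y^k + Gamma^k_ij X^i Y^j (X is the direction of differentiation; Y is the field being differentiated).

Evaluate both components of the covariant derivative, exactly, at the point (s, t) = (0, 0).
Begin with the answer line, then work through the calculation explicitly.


Answer: (nabla_X Y)^s = 0, (nabla_X Y)^t = -2

E = 1, F = 0, G = 2 at the point
E_s = 0, E_t = 0, F_s = -2/3, F_t = 2, G_s = 4, G_t = 5
EG - F^2 = 2;  g^inv = (1/2) * [[2, 0], [0, 1]]
first-kind symbols [ij,l] = (1/2)(d_i g_jl + d_j g_il - d_l g_ij): [ss,s] = E_s/2 = 0, [ss,t] = F_s - E_t/2 = -2/3, [st,s] = E_t/2 = 0, [st,t] = G_s/2 = 2, [tt,s] = F_t - G_s/2 = 0, [tt,t] = G_t/2 = 5/2
Gamma^s_ij = (G*[ij,s] - F*[ij,t])/(EG - F^2), Gamma^t_ij = (E*[ij,t] - F*[ij,s])/(EG - F^2)
Gamma_sss = 0, Gamma_sst = 0, Gamma_stt = 0, Gamma_tss = -1/3, Gamma_tst = 1, Gamma_ttt = 5/4
X = (-2, 0), Y = (0, 1) at the point


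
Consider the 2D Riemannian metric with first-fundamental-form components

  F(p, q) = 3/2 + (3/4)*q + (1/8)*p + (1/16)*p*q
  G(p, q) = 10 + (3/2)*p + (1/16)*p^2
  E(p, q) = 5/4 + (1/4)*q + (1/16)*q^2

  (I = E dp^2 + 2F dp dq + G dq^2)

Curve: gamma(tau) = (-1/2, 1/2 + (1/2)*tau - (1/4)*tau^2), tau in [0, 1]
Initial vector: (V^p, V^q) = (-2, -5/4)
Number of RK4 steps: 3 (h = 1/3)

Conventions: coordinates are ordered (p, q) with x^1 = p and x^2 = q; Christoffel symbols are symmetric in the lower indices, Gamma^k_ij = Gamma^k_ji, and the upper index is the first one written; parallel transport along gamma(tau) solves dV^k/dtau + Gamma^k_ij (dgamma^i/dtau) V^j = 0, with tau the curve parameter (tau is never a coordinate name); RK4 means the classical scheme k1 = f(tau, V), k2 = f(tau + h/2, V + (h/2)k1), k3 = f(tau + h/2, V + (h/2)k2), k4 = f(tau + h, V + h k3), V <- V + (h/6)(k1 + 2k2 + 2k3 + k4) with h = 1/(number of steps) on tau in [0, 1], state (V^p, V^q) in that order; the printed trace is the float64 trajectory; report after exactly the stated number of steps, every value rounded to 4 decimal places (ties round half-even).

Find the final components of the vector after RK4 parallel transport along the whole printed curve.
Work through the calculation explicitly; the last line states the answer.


gamma'(tau) = (0, 1/2 - (1/2)*tau); f(tau, V)^k = -Gamma^k_ij(gamma(tau)) gamma'^i(tau) V^j; h = 1/3; intermediate values shown to 6 dp
curve data and Christoffel symbols at the stage parameters:
  tau = 0.000000: gamma = (-0.500000, 0.500000), gamma' = (0.000000, 0.500000); Gamma_ppp = 0.000000, Gamma_ppq = 0.016181, Gamma_pqq = 0.000000, Gamma_qpp = 0.000000, Gamma_qpq = 0.074434, Gamma_qqq = 0.000000
  tau = 0.166667: gamma = (-0.500000, 0.576389), gamma' = (0.000000, 0.416667); Gamma_ppp = 0.000000, Gamma_ppq = 0.016634, Gamma_pqq = 0.000000, Gamma_qpp = 0.000000, Gamma_qpq = 0.074247, Gamma_qqq = 0.000000
  tau = 0.333333: gamma = (-0.500000, 0.638889), gamma' = (0.000000, 0.333333); Gamma_ppp = 0.000000, Gamma_ppq = 0.017002, Gamma_pqq = 0.000000, Gamma_qpp = 0.000000, Gamma_qpq = 0.074091, Gamma_qqq = 0.000000
  tau = 0.500000: gamma = (-0.500000, 0.687500), gamma' = (0.000000, 0.250000); Gamma_ppp = 0.000000, Gamma_ppq = 0.017286, Gamma_pqq = 0.000000, Gamma_qpp = 0.000000, Gamma_qpq = 0.073968, Gamma_qqq = 0.000000
  tau = 0.666667: gamma = (-0.500000, 0.722222), gamma' = (0.000000, 0.166667); Gamma_ppp = 0.000000, Gamma_ppq = 0.017488, Gamma_pqq = 0.000000, Gamma_qpp = 0.000000, Gamma_qpq = 0.073879, Gamma_qqq = 0.000000
  tau = 0.833333: gamma = (-0.500000, 0.743056), gamma' = (0.000000, 0.083333); Gamma_ppp = 0.000000, Gamma_ppq = 0.017609, Gamma_pqq = 0.000000, Gamma_qpp = 0.000000, Gamma_qpq = 0.073825, Gamma_qqq = 0.000000
  tau = 1.000000: gamma = (-0.500000, 0.750000), gamma' = (0.000000, 0.000000); Gamma_ppp = 0.000000, Gamma_ppq = 0.017649, Gamma_pqq = 0.000000, Gamma_qpp = 0.000000, Gamma_qpq = 0.073807, Gamma_qqq = 0.000000
step 0: V^p = -2.0000, V^q = -1.2500
step 1: k1 = (0.016181, 0.074434), k2 = (0.013843, 0.061789), k3 = (0.013846, 0.061801), k4 = (0.011308, 0.049280); V <- V + (h/6)(k1 + 2k2 + 2k3 + k4): V^p = -1.9954, V^q = -1.2294
step 2: k1 = (0.011308, 0.049281), k2 = (0.008615, 0.036864), k3 = (0.008617, 0.036872), k4 = (0.005808, 0.024534); V <- V + (h/6)(k1 + 2k2 + 2k3 + k4): V^p = -1.9925, V^q = -1.2171
step 3: k1 = (0.005808, 0.024534), k2 = (0.002922, 0.012252), k3 = (0.002923, 0.012255), k4 = (0.000000, 0.000000); V <- V + (h/6)(k1 + 2k2 + 2k3 + k4): V^p = -1.9916, V^q = -1.2130

Answer: V^p = -1.9916, V^q = -1.2130


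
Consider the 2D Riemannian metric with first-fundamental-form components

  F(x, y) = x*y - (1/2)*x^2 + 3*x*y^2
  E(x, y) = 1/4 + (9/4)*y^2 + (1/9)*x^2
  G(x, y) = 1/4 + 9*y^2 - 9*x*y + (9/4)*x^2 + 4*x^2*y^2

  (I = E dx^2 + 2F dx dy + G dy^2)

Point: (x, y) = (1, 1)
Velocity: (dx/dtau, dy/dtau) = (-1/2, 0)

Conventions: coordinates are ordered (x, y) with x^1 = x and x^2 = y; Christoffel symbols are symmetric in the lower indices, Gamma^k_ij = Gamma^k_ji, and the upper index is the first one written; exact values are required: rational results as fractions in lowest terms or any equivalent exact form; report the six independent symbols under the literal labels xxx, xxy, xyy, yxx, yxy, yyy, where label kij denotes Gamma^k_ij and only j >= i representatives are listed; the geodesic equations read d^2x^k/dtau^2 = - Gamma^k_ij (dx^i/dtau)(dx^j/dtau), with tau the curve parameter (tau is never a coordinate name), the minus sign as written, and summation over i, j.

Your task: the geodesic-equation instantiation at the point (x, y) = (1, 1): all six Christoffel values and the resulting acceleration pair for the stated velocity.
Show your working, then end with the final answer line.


E = 47/18, F = 7/2, G = 13/2 at the point
E_x = 2/9, E_y = 9/2, F_x = 3, F_y = 7, G_x = 7/2, G_y = 17
EG - F^2 = 85/18;  g^inv = (18/85) * [[13/2, -7/2], [-7/2, 47/18]]
first-kind symbols [ij,l] = (1/2)(d_i g_jl + d_j g_il - d_l g_ij): [xx,x] = E_x/2 = 1/9, [xx,y] = F_x - E_y/2 = 3/4, [xy,x] = E_y/2 = 9/4, [xy,y] = G_x/2 = 7/4, [yy,x] = F_y - G_x/2 = 21/4, [yy,y] = G_y/2 = 17/2
Gamma^x_ij = (G*[ij,x] - F*[ij,y])/(EG - F^2), Gamma^y_ij = (E*[ij,y] - F*[ij,x])/(EG - F^2)
Gamma_xxx = -137/340, Gamma_xxy = 9/5, Gamma_xyy = 63/68, Gamma_yxx = 113/340, Gamma_yxy = -7/10, Gamma_yyy = 55/68
d^2x/dtau^2 = -(Gamma_xxx*(-1/2)^2 + 2*Gamma_xxy*(-1/2)*(0) + Gamma_xyy*(0)^2) = 137/1360
d^2y/dtau^2 = -(Gamma_yxx*(-1/2)^2 + 2*Gamma_yxy*(-1/2)*(0) + Gamma_yyy*(0)^2) = -113/1360

Answer: Gamma_xxx = -137/340, Gamma_xxy = 9/5, Gamma_xyy = 63/68, Gamma_yxx = 113/340, Gamma_yxy = -7/10, Gamma_yyy = 55/68; accelerations (d^2x/dtau^2, d^2y/dtau^2) = (137/1360, -113/1360)


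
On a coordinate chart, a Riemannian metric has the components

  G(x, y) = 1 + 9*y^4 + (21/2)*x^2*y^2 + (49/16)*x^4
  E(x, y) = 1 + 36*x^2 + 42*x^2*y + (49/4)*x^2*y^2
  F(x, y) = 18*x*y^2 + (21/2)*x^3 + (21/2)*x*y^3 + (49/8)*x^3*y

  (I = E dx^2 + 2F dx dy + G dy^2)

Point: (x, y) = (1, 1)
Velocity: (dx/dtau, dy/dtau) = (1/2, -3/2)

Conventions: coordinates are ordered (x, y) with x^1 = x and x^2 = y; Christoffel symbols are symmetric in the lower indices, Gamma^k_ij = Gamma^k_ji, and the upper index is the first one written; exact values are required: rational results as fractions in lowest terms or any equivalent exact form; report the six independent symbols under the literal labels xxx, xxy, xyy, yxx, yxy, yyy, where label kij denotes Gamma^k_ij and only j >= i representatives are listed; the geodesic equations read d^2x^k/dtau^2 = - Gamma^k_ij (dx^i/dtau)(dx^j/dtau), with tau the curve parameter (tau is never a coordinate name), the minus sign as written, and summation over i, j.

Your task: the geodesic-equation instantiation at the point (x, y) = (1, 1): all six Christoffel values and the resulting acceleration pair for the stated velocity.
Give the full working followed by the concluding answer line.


E = 365/4, F = 361/8, G = 377/16 at the point
E_x = 361/2, E_y = 133/2, F_x = 627/8, F_y = 589/8, G_x = 133/4, G_y = 57
EG - F^2 = 1821/16;  g^inv = (16/1821) * [[377/16, -361/8], [-361/8, 365/4]]
first-kind symbols [ij,l] = (1/2)(d_i g_jl + d_j g_il - d_l g_ij): [xx,x] = E_x/2 = 361/4, [xx,y] = F_x - E_y/2 = 361/8, [xy,x] = E_y/2 = 133/4, [xy,y] = G_x/2 = 133/8, [yy,x] = F_y - G_x/2 = 57, [yy,y] = G_y/2 = 57/2
Gamma^x_ij = (G*[ij,x] - F*[ij,y])/(EG - F^2), Gamma^y_ij = (E*[ij,y] - F*[ij,x])/(EG - F^2)
Gamma_xxx = 1444/1821, Gamma_xxy = 532/1821, Gamma_xyy = 304/607, Gamma_yxx = 722/1821, Gamma_yxy = 266/1821, Gamma_yyy = 152/607
d^2x/dtau^2 = -(Gamma_xxx*(1/2)^2 + 2*Gamma_xxy*(1/2)*(-3/2) + Gamma_xyy*(-3/2)^2) = -1615/1821
d^2y/dtau^2 = -(Gamma_yxx*(1/2)^2 + 2*Gamma_yxy*(1/2)*(-3/2) + Gamma_yyy*(-3/2)^2) = -1615/3642

Answer: Gamma_xxx = 1444/1821, Gamma_xxy = 532/1821, Gamma_xyy = 304/607, Gamma_yxx = 722/1821, Gamma_yxy = 266/1821, Gamma_yyy = 152/607; accelerations (d^2x/dtau^2, d^2y/dtau^2) = (-1615/1821, -1615/3642)


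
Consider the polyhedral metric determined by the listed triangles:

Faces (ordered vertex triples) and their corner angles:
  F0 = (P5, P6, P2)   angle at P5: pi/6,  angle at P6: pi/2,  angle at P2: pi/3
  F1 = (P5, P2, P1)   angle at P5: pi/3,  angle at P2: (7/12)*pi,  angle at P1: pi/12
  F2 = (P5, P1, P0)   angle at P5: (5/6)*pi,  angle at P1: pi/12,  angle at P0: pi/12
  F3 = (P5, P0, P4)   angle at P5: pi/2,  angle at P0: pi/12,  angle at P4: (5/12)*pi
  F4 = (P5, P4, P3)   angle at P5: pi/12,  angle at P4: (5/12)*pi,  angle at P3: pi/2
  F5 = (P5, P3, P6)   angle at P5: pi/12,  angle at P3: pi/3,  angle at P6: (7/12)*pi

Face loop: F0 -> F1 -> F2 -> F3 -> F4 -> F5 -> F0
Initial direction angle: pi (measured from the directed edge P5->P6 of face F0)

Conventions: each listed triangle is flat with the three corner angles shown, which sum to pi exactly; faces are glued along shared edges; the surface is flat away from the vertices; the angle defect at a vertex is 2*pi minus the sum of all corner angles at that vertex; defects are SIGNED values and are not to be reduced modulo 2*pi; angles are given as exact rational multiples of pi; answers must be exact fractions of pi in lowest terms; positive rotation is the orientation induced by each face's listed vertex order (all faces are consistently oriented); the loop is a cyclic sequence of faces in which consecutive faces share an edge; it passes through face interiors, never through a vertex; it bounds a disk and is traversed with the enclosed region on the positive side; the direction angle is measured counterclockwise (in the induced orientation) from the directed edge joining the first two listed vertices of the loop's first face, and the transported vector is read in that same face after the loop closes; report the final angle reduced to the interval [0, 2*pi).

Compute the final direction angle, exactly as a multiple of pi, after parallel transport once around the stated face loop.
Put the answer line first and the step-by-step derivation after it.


Answer: final direction angle = pi

enclosed vertex P5: corner angles sum to 2*pi, defect = 2*pi - 2*pi = 0
summing the enclosed defects onto the initial angle, mod 2*pi in the induced orientation:
final angle = pi + 0 = pi (mod 2*pi)


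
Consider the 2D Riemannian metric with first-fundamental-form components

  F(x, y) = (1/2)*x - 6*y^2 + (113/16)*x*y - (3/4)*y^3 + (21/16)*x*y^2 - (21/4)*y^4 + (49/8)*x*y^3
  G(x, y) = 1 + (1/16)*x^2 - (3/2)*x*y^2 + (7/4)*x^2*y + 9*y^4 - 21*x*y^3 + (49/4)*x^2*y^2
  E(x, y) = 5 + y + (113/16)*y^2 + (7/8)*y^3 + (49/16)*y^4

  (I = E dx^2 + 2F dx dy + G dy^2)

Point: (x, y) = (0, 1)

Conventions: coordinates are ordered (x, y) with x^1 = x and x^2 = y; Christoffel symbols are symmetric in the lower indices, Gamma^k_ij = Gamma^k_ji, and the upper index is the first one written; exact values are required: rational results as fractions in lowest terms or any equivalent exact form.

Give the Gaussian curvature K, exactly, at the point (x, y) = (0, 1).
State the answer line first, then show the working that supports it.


Answer: K = -225/10816

E = 17, F = -12, G = 10, EG - F^2 = 26 at the point
E_x = 0, E_y = 30, F_x = 15, F_y = -141/4, G_x = -45/2, G_y = 36
E_yy = 449/8, F_xy = 449/16, G_xx = 225/8
Using the Brioschi determinant formula for K from the metric derivatives:
M1 = [[-E_yy/2 + F_xy - G_xx/2, E_x/2, F_x - E_y/2], [F_y - G_x/2, E, F], [G_y/2, F, G]] = [[-225/16, 0, 0], [-24, 17, -12], [18, -12, 10]]; det M1 = -2925/8
M2 = [[0, E_y/2, G_x/2], [E_y/2, E, F], [G_x/2, F, G]] = [[0, 15, -45/4], [15, 17, -12], [-45/4, -12, 10]]; det M2 = -5625/16
det M1 - det M2 = -225/16; K = -225/16 / (26)^2 = -225/10816


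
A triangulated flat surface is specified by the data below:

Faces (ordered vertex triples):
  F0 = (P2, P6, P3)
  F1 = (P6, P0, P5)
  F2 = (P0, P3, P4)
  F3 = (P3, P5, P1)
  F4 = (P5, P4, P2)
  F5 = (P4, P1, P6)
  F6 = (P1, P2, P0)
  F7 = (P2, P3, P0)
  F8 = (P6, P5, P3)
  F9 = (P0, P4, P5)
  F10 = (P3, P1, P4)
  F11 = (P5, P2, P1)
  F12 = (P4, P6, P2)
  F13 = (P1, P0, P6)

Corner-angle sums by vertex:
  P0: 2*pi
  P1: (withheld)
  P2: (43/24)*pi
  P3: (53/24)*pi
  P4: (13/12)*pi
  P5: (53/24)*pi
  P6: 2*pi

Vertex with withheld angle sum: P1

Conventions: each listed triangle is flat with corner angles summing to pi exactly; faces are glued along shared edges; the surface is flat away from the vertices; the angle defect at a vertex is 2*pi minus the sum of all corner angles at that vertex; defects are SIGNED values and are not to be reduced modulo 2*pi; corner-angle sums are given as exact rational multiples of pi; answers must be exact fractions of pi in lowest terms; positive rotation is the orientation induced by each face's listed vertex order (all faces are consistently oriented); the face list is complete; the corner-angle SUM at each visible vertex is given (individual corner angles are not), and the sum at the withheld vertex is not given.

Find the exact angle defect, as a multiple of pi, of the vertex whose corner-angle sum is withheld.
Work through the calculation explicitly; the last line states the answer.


V = 7, E = 21, F = 14; chi = V - E + F = 0
Gauss-Bonnet: total defect = 2*pi*chi = 0; visible defects sum to (17/24)*pi

Answer: defect(P1) = (-17/24)*pi


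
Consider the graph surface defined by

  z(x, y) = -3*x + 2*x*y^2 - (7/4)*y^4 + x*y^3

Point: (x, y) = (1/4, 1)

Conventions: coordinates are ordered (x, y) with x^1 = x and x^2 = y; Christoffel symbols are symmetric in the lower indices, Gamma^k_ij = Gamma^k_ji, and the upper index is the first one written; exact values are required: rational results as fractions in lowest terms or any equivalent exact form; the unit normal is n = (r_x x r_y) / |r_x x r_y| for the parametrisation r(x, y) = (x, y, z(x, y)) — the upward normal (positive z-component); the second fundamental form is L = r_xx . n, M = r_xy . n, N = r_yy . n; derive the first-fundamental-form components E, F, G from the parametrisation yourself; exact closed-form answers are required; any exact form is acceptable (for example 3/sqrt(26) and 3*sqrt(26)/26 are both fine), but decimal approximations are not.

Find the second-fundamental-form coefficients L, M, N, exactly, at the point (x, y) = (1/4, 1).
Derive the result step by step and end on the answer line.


z_x = 0, z_y = -21/4, z_xx = 0, z_xy = 7, z_yy = -37/2
E = 1, F = 0, G = 457/16; answer radicand W^2 = 457/16
unnormalised second-form numerators: l = 0, m = 7, n = -37/2; L = l/sqrt(457/16), and similarly M = m/sqrt(W^2), N = n/sqrt(W^2)

Answer: L = 0, M = 28*sqrt(457)/457, N = -74*sqrt(457)/457


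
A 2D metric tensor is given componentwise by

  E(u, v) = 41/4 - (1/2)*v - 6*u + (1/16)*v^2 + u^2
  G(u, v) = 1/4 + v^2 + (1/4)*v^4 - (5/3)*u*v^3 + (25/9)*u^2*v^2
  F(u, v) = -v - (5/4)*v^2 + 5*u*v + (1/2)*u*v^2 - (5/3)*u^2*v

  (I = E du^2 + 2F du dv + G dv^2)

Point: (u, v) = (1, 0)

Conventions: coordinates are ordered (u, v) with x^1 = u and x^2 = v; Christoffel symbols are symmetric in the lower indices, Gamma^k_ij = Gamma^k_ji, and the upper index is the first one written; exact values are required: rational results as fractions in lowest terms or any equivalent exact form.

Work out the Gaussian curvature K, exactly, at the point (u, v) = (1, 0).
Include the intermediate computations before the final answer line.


E = 21/4, F = 0, G = 1/4, EG - F^2 = 21/16 at the point
E_u = -4, E_v = -1/2, F_u = 0, F_v = 7/3, G_u = 0, G_v = 0
E_vv = 1/8, F_uv = 5/3, G_uu = 0
Apply the Brioschi formula K = (det M1 - det M2)/(EG - F^2)^2 over the derivative matrices of E, F, G.
M1 = [[-E_vv/2 + F_uv - G_uu/2, E_u/2, F_u - E_v/2], [F_v - G_u/2, E, F], [G_v/2, F, G]] = [[77/48, -2, 1/4], [7/3, 21/4, 0], [0, 0, 1/4]]; det M1 = 2513/768
M2 = [[0, E_v/2, G_u/2], [E_v/2, E, F], [G_u/2, F, G]] = [[0, -1/4, 0], [-1/4, 21/4, 0], [0, 0, 1/4]]; det M2 = -1/64
det M1 - det M2 = 2525/768; K = 2525/768 / (21/16)^2 = 2525/1323

Answer: K = 2525/1323


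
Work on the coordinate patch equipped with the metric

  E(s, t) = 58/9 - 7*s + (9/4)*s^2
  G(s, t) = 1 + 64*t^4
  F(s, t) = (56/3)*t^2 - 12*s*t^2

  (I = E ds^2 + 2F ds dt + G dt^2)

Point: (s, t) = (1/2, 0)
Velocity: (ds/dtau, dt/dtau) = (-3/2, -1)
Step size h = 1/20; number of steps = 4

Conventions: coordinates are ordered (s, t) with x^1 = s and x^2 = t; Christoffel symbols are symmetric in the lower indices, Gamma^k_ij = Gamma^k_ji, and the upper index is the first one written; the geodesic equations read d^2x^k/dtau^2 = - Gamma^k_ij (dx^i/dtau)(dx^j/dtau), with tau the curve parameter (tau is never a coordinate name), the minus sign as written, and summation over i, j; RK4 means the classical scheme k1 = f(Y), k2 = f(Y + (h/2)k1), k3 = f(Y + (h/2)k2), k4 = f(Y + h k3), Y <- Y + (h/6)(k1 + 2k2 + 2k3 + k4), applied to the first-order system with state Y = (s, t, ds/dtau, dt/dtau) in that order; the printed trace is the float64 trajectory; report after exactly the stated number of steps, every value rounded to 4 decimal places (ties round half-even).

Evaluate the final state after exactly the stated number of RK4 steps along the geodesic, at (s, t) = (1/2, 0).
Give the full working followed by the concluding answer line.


f(Y) = (ds/dtau, dt/dtau, -Gamma^s_ij Y'^i Y'^j, -Gamma^t_ij Y'^i Y'^j) with the Gammas evaluated at the stage position; h = 0.050000; intermediate values shown to 6 dp
step 0: s = 0.5000, t = 0.0000, ds/dtau = -1.5000, dt/dtau = -1.0000
step 1:
  k1: at (s, t) = (0.500000, 0.000000), (ds/dtau, dt/dtau) = (-1.500000, -1.000000); Gamma_sss = -0.677228, Gamma_sst = 0.000000, Gamma_stt = 0.000000, Gamma_tss = 0.000000, Gamma_tst = 0.000000, Gamma_ttt = 0.000000; k1 = (-1.500000, -1.000000, 1.523762, 0.000000)
  k2: at (s, t) = (0.462500, -0.025000), (ds/dtau, dt/dtau) = (-1.461906, -1.000000); Gamma_sss = -0.666812, Gamma_sst = 0.000000, Gamma_stt = -0.177817, Gamma_tss = -0.002033, Gamma_tst = 0.000000, Gamma_ttt = -0.000542; k2 = (-1.461906, -1.000000, 1.602906, 0.004888)
  k3: at (s, t) = (0.463452, -0.025000), (ds/dtau, dt/dtau) = (-1.459927, -0.999878); Gamma_sss = -0.667078, Gamma_sst = 0.000000, Gamma_stt = -0.177887, Gamma_tss = -0.002036, Gamma_tst = 0.000000, Gamma_ttt = -0.000543; k3 = (-1.459927, -0.999878, 1.599646, 0.004882)
  k4: at (s, t) = (0.427004, -0.049994), (ds/dtau, dt/dtau) = (-1.420018, -0.999756); Gamma_sss = -0.656802, Gamma_sst = 0.000000, Gamma_stt = -0.350252, Gamma_tss = -0.007758, Gamma_tst = 0.000000, Gamma_ttt = -0.004137; k4 = (-1.420018, -0.999756, 1.674490, 0.019779)
  Y <- Y + (h/6)(k1 + 2k2 + 2k3 + k4): s = 0.4270, t = -0.0500, ds/dtau = -1.4200, dt/dtau = -0.9997
step 2:
  k1: at (s, t) = (0.426969, -0.049996), (ds/dtau, dt/dtau) = (-1.419972, -0.999672); Gamma_sss = -0.656793, Gamma_sst = 0.000000, Gamma_stt = -0.350261, Gamma_tss = -0.007758, Gamma_tst = 0.000000, Gamma_ttt = -0.004137; k1 = (-1.419972, -0.999672, 1.674336, 0.019778)
  k2: at (s, t) = (0.391470, -0.074988), (ds/dtau, dt/dtau) = (-1.378114, -0.999178); Gamma_sss = -0.646556, Gamma_sst = 0.000000, Gamma_stt = -0.517161, Gamma_tss = -0.016657, Gamma_tst = 0.000000, Gamma_ttt = -0.013324; k2 = (-1.378114, -0.999178, 1.744249, 0.044937)
  k3: at (s, t) = (0.392516, -0.074975), (ds/dtau, dt/dtau) = (-1.376366, -0.998549); Gamma_sss = -0.646850, Gamma_sst = 0.000000, Gamma_stt = -0.517310, Gamma_tss = -0.016674, Gamma_tst = 0.000000, Gamma_ttt = -0.013335; k3 = (-1.376366, -0.998549, 1.741192, 0.044884)
  k4: at (s, t) = (0.358151, -0.099923), (ds/dtau, dt/dtau) = (-1.332912, -0.997428); Gamma_sss = -0.636559, Gamma_sst = 0.000000, Gamma_stt = -0.678476, Gamma_tss = -0.028309, Gamma_tst = 0.000000, Gamma_ttt = -0.030174; k4 = (-1.332912, -0.997428, 1.805937, 0.080315)
  Y <- Y + (h/6)(k1 + 2k2 + 2k3 + k4): s = 0.3581, t = -0.0999, ds/dtau = -1.3329, dt/dtau = -0.9973
step 3:
  k1: at (s, t) = (0.358121, -0.099934), (ds/dtau, dt/dtau) = (-1.332879, -0.997341); Gamma_sss = -0.636550, Gamma_sst = 0.000000, Gamma_stt = -0.678538, Gamma_tss = -0.028314, Gamma_tst = 0.000000, Gamma_ttt = -0.030182; k1 = (-1.332879, -0.997341, 1.805809, 0.080324)
  k2: at (s, t) = (0.324799, -0.124867), (ds/dtau, dt/dtau) = (-1.287734, -0.995333); Gamma_sss = -0.625982, Gamma_sst = 0.000000, Gamma_stt = -0.833757, Gamma_tss = -0.042295, Gamma_tst = 0.000000, Gamma_ttt = -0.056333; k2 = (-1.287734, -0.995333, 1.864033, 0.125944)
  k3: at (s, t) = (0.325927, -0.124817), (ds/dtau, dt/dtau) = (-1.286278, -0.994193); Gamma_sss = -0.626296, Gamma_sst = 0.000000, Gamma_stt = -0.833840, Gamma_tss = -0.042321, Gamma_tst = 0.000000, Gamma_ttt = -0.056345; k3 = (-1.286278, -0.994193, 1.860398, 0.125713)
  k4: at (s, t) = (0.293807, -0.149644), (ds/dtau, dt/dtau) = (-1.239859, -0.991056); Gamma_sss = -0.615272, Gamma_sst = 0.000000, Gamma_stt = -0.982095, Gamma_tss = -0.058238, Gamma_tst = 0.000000, Gamma_ttt = -0.092960; k4 = (-1.239859, -0.991056, 1.910432, 0.180831)
  Y <- Y + (h/6)(k1 + 2k2 + 2k3 + k4): s = 0.2938, t = -0.1497, ds/dtau = -1.2398, dt/dtau = -0.9910
step 4:
  k1: at (s, t) = (0.293781, -0.149663), (ds/dtau, dt/dtau) = (-1.239837, -0.990971); Gamma_sss = -0.615263, Gamma_sst = 0.000000, Gamma_stt = -0.982206, Gamma_tss = -0.058251, Gamma_tst = 0.000000, Gamma_ttt = -0.092992; k1 = (-1.239837, -0.990971, 1.910327, 0.180864)
  k2: at (s, t) = (0.262785, -0.174437), (ds/dtau, dt/dtau) = (-1.192078, -0.986449); Gamma_sss = -0.603524, Gamma_sst = 0.000000, Gamma_stt = -1.122953, Gamma_tss = -0.075761, Gamma_tst = 0.000000, Gamma_ttt = -0.140966; k2 = (-1.192078, -0.986449, 1.950364, 0.244833)
  k3: at (s, t) = (0.263979, -0.174324), (ds/dtau, dt/dtau) = (-1.191077, -0.984850); Gamma_sss = -0.603856, Gamma_sst = 0.000000, Gamma_stt = -1.122842, Gamma_tss = -0.075775, Gamma_tst = 0.000000, Gamma_ttt = -0.140900; k3 = (-1.191077, -0.984850, 1.945747, 0.244162)
  k4: at (s, t) = (0.234227, -0.198905), (ds/dtau, dt/dtau) = (-1.142549, -0.978763); Gamma_sss = -0.591231, Gamma_sst = 0.000000, Gamma_stt = -1.254388, Gamma_tss = -0.094414, Gamma_tst = 0.000000, Gamma_ttt = -0.200314; k4 = (-1.142549, -0.978763, 1.973478, 0.315146)
  Y <- Y + (h/6)(k1 + 2k2 + 2k3 + k4): s = 0.2342, t = -0.1989, ds/dtau = -1.1425, dt/dtau = -0.9787

Answer: s = 0.2342, t = -0.1989, ds/dtau = -1.1425, dt/dtau = -0.9787
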